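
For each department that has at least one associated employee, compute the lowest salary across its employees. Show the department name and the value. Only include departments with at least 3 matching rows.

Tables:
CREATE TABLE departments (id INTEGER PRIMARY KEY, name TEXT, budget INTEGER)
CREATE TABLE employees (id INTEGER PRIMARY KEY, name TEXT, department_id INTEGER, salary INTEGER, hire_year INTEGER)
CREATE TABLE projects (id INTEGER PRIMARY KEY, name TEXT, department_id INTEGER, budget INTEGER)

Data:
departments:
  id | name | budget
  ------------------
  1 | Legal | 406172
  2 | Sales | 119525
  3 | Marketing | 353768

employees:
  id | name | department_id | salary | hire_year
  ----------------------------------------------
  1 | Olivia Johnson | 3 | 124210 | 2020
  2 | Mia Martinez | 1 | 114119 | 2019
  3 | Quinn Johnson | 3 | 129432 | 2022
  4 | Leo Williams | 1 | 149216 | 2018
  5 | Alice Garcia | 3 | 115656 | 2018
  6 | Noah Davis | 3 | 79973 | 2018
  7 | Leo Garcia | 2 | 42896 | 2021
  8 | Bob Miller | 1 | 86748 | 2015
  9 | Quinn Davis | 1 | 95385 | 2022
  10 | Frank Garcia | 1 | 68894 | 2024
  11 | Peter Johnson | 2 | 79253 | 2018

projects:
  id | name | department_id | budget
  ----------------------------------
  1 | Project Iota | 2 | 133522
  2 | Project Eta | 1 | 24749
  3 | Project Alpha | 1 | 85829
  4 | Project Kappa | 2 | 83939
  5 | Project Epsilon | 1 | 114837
SELECT p.name, MIN(c.salary) AS min_salary FROM employees c JOIN departments p ON c.department_id = p.id GROUP BY p.id, p.name HAVING COUNT(*) >= 3

Execution result:
name | min_salary
Legal | 68894
Marketing | 79973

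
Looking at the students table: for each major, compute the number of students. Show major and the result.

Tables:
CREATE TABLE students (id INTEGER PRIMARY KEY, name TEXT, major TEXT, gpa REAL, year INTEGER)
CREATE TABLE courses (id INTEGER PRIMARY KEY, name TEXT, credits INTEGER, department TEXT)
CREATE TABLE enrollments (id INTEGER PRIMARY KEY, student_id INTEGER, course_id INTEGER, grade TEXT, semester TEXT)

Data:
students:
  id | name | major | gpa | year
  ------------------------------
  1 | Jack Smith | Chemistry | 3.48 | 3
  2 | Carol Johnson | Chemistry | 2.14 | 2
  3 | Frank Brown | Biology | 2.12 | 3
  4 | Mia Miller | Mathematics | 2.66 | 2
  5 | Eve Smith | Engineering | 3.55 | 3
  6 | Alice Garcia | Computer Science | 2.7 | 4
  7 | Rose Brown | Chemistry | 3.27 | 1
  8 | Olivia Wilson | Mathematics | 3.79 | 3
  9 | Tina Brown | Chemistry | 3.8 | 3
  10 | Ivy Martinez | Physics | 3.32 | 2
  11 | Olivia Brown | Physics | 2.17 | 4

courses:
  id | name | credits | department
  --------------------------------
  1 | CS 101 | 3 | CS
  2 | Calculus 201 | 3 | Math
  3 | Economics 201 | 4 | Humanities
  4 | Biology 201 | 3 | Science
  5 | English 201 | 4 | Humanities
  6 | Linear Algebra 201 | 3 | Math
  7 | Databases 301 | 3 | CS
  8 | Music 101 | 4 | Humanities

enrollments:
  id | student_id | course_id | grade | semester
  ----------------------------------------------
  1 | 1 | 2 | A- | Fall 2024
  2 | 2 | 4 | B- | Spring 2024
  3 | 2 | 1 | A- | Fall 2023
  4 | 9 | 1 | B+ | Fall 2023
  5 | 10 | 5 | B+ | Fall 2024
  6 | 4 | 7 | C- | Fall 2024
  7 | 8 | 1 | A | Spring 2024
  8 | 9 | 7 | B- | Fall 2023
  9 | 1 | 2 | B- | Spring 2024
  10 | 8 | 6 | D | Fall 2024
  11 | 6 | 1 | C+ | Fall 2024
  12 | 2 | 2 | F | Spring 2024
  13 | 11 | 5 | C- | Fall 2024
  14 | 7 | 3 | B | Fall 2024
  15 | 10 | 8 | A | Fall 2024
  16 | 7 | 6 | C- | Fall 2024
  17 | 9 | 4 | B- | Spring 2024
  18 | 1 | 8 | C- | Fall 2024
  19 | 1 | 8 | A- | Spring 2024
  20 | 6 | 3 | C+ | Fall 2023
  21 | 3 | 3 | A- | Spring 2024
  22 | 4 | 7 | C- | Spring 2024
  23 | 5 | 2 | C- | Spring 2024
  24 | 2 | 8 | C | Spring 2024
SELECT major, COUNT(*) AS n FROM students GROUP BY major

Execution result:
major | n
Biology | 1
Chemistry | 4
Computer Science | 1
Engineering | 1
Mathematics | 2
Physics | 2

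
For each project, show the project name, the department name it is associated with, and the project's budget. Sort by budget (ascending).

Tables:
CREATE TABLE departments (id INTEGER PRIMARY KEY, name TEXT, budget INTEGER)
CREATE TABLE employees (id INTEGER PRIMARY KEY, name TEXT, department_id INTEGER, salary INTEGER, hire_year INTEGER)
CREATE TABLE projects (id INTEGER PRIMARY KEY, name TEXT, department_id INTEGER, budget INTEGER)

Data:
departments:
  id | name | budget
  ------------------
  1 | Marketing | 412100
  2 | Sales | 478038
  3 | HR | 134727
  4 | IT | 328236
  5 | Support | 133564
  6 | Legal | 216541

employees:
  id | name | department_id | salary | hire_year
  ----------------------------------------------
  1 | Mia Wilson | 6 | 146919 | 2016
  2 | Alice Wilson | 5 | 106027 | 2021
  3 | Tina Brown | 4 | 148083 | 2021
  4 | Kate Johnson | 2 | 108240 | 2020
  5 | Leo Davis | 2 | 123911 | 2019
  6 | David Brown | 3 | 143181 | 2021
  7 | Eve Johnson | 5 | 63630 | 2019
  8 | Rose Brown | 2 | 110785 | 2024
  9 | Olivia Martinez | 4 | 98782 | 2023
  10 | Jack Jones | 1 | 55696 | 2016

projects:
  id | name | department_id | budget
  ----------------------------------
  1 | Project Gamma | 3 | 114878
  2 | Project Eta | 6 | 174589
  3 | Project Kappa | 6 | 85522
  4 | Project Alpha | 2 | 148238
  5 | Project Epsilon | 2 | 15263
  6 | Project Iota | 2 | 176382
SELECT c.name, p.name AS department, c.budget FROM projects c JOIN departments p ON c.department_id = p.id ORDER BY c.budget ASC

Execution result:
name | department | budget
Project Epsilon | Sales | 15263
Project Kappa | Legal | 85522
Project Gamma | HR | 114878
Project Alpha | Sales | 148238
Project Eta | Legal | 174589
Project Iota | Sales | 176382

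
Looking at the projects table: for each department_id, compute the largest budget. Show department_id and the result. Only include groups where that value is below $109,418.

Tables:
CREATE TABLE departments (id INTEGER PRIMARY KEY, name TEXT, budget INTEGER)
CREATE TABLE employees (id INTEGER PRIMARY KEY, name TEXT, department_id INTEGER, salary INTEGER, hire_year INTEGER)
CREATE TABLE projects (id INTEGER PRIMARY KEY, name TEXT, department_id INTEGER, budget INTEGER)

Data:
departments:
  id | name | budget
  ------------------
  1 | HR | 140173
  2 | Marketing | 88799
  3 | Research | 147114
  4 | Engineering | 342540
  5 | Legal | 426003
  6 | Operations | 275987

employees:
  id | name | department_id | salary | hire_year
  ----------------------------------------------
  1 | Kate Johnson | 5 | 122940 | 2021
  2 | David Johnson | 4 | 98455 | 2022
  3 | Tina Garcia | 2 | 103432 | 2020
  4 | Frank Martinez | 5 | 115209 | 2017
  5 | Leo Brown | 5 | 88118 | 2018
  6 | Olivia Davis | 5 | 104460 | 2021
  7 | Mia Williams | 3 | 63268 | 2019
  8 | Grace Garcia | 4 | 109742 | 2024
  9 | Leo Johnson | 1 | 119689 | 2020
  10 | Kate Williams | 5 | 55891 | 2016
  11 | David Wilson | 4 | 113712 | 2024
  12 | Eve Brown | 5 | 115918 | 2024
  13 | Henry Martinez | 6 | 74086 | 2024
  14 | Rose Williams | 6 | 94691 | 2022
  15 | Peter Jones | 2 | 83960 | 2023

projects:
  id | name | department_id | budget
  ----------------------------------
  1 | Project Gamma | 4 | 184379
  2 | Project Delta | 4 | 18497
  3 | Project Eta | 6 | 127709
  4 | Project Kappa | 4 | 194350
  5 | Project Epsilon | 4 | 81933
SELECT department_id, MAX(budget) AS max_budget FROM projects GROUP BY department_id HAVING MAX(budget) < 109418

Execution result:
(no rows)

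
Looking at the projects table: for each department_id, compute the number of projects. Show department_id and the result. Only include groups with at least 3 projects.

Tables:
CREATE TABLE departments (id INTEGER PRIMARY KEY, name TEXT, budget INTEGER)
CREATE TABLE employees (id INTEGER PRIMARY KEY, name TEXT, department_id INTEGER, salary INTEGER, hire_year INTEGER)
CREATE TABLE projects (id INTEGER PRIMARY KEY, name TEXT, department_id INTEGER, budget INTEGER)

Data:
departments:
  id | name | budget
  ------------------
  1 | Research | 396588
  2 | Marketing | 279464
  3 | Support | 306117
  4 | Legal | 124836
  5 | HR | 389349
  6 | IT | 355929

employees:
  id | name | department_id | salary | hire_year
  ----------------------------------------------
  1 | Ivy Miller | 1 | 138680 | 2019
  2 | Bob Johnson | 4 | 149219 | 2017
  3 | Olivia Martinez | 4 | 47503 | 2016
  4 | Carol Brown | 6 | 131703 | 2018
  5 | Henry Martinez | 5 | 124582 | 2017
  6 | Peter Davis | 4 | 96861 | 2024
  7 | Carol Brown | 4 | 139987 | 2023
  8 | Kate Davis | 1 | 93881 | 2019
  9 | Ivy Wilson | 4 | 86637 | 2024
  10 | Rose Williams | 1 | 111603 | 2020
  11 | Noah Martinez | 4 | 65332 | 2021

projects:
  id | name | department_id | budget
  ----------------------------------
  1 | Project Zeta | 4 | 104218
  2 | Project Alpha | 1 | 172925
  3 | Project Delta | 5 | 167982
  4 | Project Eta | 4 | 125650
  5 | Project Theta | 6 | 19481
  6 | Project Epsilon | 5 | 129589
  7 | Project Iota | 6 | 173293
SELECT department_id, COUNT(*) AS n FROM projects GROUP BY department_id HAVING COUNT(*) >= 3

Execution result:
(no rows)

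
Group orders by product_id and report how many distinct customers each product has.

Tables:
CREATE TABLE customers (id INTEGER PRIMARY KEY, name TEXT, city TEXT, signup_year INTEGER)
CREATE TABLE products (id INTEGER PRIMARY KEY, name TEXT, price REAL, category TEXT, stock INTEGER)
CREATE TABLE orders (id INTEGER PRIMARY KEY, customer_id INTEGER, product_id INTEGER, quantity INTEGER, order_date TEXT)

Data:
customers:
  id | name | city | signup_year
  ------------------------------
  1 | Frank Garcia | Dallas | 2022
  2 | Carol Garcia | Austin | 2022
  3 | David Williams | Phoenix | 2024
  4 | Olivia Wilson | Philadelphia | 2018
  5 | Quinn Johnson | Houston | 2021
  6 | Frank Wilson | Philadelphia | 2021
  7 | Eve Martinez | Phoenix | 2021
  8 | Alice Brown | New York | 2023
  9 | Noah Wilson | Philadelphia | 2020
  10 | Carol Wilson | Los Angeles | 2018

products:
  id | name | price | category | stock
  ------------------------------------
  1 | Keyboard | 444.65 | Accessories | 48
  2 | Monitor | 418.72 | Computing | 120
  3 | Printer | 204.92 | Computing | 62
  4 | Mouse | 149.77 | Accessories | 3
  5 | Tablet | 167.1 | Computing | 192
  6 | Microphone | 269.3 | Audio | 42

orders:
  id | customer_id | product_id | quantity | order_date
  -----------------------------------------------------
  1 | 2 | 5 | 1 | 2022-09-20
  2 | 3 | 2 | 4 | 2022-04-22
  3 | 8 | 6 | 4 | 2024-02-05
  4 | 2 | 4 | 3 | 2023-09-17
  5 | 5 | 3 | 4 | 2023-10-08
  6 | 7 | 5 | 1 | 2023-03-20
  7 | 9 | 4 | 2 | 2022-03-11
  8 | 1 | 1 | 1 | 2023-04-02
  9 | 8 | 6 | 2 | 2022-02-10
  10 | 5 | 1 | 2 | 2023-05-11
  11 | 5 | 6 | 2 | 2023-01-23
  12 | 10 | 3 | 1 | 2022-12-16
SELECT product_id, COUNT(DISTINCT customer_id) AS distinct_customer_count FROM orders GROUP BY product_id

Execution result:
product_id | distinct_customer_count
1 | 2
2 | 1
3 | 2
4 | 2
5 | 2
6 | 2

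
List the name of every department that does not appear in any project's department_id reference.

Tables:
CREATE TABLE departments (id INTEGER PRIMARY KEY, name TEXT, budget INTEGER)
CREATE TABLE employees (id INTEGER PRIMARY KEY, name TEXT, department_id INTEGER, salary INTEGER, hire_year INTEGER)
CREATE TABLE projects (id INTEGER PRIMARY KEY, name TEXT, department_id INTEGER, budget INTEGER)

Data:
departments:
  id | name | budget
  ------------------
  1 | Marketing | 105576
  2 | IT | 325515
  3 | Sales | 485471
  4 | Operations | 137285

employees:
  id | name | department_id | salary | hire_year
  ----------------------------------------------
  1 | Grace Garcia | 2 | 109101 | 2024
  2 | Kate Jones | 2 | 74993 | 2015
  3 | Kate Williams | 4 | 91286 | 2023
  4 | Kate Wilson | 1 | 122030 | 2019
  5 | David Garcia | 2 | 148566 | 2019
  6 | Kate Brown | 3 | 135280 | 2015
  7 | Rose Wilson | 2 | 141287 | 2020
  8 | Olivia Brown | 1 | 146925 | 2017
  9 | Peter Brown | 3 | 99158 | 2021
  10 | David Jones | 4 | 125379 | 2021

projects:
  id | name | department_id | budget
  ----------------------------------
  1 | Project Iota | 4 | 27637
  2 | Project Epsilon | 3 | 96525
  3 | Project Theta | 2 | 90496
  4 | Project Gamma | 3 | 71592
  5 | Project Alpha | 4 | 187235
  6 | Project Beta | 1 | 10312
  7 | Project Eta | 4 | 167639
SELECT p.name FROM departments p LEFT JOIN projects c ON c.department_id = p.id WHERE c.id IS NULL

Execution result:
(no rows)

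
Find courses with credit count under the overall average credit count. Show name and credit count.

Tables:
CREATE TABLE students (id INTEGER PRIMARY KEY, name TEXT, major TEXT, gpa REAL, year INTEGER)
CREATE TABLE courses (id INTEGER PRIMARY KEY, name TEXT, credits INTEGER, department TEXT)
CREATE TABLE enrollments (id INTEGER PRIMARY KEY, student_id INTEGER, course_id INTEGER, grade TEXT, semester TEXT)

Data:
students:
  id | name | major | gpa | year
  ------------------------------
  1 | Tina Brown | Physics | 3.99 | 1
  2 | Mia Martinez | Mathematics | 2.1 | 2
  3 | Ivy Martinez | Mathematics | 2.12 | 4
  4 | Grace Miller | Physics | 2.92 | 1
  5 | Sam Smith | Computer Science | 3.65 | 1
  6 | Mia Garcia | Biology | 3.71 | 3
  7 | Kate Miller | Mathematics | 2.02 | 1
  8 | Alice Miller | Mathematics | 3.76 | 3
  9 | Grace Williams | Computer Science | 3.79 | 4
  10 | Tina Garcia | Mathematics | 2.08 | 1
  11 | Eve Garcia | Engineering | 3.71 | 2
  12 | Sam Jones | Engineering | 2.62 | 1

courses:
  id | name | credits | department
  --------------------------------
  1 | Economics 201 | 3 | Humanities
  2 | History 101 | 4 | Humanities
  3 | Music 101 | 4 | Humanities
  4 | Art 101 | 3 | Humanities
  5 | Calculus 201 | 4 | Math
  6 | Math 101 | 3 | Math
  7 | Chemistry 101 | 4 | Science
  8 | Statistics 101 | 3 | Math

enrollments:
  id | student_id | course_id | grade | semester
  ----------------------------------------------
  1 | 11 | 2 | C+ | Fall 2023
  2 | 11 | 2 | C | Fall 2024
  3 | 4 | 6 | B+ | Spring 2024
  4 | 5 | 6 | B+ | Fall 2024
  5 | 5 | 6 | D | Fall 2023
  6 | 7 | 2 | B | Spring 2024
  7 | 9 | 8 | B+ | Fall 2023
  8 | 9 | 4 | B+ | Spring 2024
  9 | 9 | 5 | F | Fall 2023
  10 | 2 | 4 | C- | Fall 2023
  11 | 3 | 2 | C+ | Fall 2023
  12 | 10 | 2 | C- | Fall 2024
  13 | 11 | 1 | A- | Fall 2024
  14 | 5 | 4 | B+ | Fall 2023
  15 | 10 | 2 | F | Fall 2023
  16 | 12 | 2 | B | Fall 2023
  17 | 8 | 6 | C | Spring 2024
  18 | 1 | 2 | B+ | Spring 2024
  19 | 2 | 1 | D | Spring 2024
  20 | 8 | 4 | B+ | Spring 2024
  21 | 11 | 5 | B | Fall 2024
SELECT name, credits FROM courses WHERE credits < (SELECT AVG(credits) FROM courses)

Execution result:
name | credits
Economics 201 | 3
Art 101 | 3
Math 101 | 3
Statistics 101 | 3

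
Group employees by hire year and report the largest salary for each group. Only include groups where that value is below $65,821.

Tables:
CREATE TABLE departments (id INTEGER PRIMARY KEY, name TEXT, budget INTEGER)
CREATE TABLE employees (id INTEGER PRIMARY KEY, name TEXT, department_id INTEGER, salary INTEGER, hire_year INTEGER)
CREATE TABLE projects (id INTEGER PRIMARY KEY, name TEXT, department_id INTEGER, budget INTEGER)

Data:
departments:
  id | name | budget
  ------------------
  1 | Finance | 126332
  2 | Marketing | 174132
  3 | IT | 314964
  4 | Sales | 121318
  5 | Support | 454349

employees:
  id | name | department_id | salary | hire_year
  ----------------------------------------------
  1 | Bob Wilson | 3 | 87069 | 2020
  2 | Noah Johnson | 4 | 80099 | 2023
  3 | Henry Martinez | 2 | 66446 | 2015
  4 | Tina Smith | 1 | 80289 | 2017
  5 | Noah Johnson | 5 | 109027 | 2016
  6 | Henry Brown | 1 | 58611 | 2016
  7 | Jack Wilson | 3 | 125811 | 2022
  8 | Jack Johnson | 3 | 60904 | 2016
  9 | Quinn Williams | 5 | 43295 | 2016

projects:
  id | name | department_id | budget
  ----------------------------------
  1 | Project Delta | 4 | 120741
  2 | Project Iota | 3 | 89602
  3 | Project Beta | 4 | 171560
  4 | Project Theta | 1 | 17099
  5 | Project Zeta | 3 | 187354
SELECT hire_year, MAX(salary) AS max_salary FROM employees GROUP BY hire_year HAVING MAX(salary) < 65821

Execution result:
(no rows)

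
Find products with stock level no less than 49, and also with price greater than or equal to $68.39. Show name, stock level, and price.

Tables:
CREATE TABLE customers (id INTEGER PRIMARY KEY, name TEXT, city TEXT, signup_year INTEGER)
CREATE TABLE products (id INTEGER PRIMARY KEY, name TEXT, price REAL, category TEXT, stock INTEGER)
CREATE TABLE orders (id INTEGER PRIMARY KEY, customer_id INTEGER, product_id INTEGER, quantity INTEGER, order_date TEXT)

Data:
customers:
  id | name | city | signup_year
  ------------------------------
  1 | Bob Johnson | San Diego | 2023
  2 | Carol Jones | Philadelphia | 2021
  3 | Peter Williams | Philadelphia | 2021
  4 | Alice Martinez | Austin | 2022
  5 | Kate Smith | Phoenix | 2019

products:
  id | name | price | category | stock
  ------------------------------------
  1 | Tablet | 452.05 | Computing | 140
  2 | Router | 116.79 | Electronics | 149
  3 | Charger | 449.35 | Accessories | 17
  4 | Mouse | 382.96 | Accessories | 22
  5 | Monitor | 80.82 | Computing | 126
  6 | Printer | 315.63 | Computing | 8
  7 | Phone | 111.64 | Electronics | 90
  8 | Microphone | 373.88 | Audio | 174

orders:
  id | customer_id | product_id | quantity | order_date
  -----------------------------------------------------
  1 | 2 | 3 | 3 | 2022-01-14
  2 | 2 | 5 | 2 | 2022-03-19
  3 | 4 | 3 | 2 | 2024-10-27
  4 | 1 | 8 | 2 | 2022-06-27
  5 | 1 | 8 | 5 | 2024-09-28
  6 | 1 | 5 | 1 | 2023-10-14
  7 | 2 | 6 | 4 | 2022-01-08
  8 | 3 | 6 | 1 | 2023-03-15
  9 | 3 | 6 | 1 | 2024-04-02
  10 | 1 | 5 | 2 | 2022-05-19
SELECT name, stock, price FROM products WHERE stock >= 49 AND price >= 68.39

Execution result:
name | stock | price
Tablet | 140 | 452.05
Router | 149 | 116.79
Monitor | 126 | 80.82
Phone | 90 | 111.64
Microphone | 174 | 373.88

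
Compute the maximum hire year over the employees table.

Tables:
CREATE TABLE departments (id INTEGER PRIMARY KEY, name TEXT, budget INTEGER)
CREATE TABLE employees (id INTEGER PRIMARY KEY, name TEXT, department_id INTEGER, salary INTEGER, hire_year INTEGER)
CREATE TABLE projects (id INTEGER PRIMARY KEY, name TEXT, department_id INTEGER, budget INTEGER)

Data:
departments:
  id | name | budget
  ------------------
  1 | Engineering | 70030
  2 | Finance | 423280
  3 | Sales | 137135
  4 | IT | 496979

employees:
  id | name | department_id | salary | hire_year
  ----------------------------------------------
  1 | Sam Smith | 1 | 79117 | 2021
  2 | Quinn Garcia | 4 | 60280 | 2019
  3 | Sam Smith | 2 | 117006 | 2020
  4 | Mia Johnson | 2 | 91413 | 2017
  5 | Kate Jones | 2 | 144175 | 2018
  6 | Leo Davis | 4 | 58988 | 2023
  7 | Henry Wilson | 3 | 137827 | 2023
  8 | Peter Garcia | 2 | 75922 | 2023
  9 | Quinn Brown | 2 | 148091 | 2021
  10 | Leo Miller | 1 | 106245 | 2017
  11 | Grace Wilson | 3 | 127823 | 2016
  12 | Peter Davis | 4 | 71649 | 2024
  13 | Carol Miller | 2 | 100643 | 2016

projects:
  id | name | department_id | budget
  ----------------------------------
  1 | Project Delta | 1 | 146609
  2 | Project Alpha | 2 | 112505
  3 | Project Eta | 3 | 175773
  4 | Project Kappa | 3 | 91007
SELECT MAX(hire_year) FROM employees

Execution result:
2024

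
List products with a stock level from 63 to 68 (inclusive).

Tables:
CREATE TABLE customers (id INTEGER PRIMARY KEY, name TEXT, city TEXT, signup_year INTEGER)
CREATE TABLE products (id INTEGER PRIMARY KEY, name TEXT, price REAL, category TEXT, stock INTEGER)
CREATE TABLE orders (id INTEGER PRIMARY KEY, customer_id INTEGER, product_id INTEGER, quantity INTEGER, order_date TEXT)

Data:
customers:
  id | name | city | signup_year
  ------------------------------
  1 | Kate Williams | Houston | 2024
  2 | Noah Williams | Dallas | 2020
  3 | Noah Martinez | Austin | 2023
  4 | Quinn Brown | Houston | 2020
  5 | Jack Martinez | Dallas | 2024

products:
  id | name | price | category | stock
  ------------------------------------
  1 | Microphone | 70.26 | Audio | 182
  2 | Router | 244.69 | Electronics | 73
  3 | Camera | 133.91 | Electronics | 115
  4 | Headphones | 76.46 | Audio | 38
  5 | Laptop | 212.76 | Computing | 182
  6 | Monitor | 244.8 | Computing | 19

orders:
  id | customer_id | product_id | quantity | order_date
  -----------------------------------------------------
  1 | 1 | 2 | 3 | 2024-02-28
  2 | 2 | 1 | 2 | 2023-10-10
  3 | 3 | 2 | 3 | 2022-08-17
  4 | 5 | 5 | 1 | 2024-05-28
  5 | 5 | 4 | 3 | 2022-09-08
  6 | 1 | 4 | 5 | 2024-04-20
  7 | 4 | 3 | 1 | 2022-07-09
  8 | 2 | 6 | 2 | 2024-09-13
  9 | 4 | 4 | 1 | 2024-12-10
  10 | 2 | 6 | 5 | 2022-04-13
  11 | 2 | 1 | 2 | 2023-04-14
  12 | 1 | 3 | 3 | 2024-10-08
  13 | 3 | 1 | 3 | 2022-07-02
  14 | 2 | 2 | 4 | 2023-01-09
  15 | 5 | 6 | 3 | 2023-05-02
SELECT name, stock FROM products WHERE stock BETWEEN 63 AND 68

Execution result:
(no rows)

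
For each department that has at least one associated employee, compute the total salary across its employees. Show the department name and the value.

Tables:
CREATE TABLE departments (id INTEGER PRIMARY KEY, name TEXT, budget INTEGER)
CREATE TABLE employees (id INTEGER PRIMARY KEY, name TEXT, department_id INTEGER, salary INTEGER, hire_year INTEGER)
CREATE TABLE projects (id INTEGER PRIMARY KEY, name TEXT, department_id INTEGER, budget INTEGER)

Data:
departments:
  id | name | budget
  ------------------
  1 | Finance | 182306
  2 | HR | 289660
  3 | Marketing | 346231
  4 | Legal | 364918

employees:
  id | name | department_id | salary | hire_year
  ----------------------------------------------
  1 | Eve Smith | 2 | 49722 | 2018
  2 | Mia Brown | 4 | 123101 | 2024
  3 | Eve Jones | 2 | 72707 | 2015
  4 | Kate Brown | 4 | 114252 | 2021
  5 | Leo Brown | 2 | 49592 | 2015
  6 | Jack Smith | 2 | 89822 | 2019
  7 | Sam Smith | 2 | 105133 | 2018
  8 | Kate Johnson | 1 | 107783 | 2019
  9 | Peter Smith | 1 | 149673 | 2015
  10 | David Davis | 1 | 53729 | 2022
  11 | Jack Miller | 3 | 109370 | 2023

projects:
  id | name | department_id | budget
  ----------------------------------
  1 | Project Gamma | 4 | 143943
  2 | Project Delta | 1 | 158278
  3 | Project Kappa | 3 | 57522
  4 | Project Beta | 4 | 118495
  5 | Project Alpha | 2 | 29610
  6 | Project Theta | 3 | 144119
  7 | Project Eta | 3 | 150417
SELECT p.name, SUM(c.salary) AS sum_salary FROM employees c JOIN departments p ON c.department_id = p.id GROUP BY p.id, p.name

Execution result:
name | sum_salary
Finance | 311185
HR | 366976
Marketing | 109370
Legal | 237353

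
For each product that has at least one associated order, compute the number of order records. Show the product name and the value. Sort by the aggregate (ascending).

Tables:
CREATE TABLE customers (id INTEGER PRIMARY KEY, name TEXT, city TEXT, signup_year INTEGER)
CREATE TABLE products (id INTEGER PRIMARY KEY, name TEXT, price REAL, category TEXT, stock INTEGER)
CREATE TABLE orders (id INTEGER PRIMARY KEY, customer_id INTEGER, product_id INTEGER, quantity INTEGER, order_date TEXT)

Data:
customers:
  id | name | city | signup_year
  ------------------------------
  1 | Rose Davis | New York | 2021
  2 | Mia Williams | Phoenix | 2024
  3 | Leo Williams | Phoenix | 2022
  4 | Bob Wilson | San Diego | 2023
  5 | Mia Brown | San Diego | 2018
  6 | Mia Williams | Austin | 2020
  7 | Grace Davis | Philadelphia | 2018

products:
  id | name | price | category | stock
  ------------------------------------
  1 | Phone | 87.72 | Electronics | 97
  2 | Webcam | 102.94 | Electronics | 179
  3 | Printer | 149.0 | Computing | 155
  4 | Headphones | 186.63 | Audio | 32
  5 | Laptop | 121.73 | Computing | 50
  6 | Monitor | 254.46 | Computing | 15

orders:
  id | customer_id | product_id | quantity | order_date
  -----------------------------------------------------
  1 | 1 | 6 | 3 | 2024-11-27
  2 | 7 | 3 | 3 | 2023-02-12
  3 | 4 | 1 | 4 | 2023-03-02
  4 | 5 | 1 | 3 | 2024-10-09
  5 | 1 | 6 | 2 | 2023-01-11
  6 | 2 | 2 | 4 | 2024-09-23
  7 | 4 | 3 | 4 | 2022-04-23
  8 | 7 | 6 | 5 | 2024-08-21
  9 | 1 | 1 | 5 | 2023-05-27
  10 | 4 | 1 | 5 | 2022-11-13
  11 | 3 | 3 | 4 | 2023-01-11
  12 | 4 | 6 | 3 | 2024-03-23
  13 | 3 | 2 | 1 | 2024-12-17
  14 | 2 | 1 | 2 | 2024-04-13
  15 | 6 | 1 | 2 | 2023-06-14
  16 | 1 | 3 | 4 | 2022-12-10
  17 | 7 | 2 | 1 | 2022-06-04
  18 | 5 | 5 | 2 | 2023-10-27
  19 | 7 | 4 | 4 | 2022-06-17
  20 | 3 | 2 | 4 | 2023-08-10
SELECT p.name, COUNT(*) AS n FROM orders c JOIN products p ON c.product_id = p.id GROUP BY p.id, p.name ORDER BY n ASC

Execution result:
name | n
Headphones | 1
Laptop | 1
Webcam | 4
Printer | 4
Monitor | 4
Phone | 6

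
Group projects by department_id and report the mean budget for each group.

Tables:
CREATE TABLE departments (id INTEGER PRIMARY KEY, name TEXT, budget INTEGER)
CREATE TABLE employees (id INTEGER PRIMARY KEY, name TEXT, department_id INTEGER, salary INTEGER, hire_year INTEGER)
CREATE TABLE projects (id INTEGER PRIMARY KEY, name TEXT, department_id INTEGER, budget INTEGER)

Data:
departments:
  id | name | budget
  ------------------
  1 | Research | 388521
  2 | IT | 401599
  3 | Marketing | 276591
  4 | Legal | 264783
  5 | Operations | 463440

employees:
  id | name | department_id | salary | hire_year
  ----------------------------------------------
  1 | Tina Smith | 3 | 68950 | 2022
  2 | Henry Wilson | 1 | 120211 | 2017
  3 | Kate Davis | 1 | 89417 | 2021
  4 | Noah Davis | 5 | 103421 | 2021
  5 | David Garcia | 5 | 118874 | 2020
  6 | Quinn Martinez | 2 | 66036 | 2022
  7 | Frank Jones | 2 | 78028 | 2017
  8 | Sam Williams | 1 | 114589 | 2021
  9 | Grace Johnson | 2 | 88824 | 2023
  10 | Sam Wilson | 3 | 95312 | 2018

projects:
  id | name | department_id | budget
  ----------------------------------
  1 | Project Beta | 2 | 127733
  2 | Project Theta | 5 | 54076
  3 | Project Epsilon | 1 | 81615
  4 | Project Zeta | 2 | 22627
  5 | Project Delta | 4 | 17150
SELECT department_id, AVG(budget) AS avg_budget FROM projects GROUP BY department_id

Execution result:
department_id | avg_budget
1 | 81615.00
2 | 75180.00
4 | 17150.00
5 | 54076.00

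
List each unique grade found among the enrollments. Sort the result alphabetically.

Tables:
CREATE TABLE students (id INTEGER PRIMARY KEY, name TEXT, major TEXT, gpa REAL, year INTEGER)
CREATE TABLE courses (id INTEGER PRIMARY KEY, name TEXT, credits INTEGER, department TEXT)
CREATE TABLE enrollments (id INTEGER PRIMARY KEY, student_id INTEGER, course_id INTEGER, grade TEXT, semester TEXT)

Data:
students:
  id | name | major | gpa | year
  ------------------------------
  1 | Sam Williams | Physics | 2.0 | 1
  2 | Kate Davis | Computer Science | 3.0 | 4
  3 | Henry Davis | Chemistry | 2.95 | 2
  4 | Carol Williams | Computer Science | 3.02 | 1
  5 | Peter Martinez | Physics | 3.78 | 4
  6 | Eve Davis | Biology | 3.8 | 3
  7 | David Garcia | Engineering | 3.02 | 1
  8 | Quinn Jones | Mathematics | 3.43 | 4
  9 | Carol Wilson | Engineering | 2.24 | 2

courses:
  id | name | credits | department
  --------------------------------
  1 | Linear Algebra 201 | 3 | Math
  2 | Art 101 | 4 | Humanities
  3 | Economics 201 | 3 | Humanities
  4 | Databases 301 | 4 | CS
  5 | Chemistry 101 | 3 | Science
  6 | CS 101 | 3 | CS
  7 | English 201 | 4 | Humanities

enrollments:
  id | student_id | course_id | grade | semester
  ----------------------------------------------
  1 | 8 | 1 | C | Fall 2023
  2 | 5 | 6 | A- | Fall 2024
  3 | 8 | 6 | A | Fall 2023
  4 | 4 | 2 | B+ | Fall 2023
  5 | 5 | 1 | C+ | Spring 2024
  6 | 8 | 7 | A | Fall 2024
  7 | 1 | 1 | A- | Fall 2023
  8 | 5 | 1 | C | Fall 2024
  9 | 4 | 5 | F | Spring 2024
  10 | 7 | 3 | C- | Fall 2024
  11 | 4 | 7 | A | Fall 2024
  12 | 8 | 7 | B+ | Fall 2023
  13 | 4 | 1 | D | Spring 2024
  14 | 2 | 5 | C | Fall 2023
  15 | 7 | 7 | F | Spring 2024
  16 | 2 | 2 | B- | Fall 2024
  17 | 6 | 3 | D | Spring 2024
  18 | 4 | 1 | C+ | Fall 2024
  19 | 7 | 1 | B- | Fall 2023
SELECT DISTINCT grade FROM enrollments ORDER BY grade

Execution result:
grade
A
A-
B+
B-
C
C+
C-
D
F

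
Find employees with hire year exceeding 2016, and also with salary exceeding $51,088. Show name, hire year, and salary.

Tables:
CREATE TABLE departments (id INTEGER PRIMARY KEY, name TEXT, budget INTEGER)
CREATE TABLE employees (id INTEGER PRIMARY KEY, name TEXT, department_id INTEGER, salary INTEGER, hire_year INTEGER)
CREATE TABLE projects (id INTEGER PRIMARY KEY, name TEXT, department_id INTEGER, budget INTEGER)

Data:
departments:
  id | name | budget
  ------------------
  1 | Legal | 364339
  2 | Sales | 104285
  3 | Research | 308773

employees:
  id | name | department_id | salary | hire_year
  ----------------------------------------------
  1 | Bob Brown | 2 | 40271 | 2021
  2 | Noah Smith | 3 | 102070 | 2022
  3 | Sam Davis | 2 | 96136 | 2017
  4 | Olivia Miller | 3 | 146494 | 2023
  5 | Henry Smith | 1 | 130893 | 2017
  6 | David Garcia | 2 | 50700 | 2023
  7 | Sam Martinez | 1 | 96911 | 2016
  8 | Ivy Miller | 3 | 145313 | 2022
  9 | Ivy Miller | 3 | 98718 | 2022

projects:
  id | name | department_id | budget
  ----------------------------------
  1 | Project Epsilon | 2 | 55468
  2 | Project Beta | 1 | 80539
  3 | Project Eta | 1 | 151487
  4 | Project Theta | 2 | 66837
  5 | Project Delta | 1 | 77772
SELECT name, hire_year, salary FROM employees WHERE hire_year > 2016 AND salary > 51088

Execution result:
name | hire_year | salary
Noah Smith | 2022 | 102070
Sam Davis | 2017 | 96136
Olivia Miller | 2023 | 146494
Henry Smith | 2017 | 130893
Ivy Miller | 2022 | 145313
Ivy Miller | 2022 | 98718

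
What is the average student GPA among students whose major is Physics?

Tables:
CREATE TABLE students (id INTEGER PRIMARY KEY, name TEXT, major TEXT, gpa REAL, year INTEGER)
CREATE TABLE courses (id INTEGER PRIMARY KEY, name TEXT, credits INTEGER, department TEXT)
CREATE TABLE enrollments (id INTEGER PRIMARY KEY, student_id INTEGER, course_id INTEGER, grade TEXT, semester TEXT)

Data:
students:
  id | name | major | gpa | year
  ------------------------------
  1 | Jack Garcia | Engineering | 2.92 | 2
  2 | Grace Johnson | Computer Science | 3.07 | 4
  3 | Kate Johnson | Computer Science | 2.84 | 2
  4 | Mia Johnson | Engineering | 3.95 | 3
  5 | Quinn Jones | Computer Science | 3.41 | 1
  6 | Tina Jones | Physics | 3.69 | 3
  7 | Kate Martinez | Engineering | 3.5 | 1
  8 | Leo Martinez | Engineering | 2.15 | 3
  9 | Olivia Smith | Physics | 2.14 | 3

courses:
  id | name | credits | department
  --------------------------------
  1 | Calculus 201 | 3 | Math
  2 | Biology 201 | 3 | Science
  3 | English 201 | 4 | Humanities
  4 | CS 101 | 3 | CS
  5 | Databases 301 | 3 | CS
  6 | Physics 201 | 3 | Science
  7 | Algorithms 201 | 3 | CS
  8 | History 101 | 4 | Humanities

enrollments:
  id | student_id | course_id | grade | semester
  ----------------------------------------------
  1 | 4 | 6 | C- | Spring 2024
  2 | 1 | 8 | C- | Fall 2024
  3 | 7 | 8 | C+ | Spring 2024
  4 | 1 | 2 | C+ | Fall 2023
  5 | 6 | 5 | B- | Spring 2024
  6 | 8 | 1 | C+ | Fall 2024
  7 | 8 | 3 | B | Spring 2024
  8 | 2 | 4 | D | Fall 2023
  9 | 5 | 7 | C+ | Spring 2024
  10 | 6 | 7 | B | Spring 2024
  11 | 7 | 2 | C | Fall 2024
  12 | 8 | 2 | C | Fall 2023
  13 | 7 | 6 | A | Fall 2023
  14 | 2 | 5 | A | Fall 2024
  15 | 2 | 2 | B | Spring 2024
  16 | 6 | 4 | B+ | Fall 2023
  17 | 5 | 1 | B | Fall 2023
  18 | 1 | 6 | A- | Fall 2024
SELECT AVG(gpa) FROM students WHERE major = 'Physics'

Execution result:
2.92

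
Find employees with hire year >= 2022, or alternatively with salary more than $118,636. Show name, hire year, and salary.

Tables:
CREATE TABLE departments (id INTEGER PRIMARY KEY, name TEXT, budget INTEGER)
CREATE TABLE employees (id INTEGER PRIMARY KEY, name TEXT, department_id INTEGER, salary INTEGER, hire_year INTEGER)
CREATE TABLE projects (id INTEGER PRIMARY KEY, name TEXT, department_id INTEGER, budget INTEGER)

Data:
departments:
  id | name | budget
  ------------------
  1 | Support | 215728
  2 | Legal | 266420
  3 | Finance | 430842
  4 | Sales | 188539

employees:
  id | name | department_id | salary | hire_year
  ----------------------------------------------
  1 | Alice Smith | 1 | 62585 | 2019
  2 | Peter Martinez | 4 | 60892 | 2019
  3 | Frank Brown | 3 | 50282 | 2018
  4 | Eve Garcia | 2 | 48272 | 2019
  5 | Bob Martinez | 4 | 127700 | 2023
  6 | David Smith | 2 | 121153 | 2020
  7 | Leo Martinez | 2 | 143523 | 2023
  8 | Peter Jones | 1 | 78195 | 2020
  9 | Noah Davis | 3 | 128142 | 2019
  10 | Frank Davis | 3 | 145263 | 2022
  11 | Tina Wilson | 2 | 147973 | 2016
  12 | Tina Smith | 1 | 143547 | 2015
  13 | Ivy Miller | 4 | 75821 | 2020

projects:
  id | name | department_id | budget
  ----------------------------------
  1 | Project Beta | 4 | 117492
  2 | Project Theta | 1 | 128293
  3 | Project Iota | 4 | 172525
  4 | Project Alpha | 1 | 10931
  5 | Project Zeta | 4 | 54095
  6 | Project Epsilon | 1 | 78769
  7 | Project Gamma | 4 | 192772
SELECT name, hire_year, salary FROM employees WHERE hire_year >= 2022 OR salary > 118636

Execution result:
name | hire_year | salary
Bob Martinez | 2023 | 127700
David Smith | 2020 | 121153
Leo Martinez | 2023 | 143523
Noah Davis | 2019 | 128142
Frank Davis | 2022 | 145263
Tina Wilson | 2016 | 147973
Tina Smith | 2015 | 143547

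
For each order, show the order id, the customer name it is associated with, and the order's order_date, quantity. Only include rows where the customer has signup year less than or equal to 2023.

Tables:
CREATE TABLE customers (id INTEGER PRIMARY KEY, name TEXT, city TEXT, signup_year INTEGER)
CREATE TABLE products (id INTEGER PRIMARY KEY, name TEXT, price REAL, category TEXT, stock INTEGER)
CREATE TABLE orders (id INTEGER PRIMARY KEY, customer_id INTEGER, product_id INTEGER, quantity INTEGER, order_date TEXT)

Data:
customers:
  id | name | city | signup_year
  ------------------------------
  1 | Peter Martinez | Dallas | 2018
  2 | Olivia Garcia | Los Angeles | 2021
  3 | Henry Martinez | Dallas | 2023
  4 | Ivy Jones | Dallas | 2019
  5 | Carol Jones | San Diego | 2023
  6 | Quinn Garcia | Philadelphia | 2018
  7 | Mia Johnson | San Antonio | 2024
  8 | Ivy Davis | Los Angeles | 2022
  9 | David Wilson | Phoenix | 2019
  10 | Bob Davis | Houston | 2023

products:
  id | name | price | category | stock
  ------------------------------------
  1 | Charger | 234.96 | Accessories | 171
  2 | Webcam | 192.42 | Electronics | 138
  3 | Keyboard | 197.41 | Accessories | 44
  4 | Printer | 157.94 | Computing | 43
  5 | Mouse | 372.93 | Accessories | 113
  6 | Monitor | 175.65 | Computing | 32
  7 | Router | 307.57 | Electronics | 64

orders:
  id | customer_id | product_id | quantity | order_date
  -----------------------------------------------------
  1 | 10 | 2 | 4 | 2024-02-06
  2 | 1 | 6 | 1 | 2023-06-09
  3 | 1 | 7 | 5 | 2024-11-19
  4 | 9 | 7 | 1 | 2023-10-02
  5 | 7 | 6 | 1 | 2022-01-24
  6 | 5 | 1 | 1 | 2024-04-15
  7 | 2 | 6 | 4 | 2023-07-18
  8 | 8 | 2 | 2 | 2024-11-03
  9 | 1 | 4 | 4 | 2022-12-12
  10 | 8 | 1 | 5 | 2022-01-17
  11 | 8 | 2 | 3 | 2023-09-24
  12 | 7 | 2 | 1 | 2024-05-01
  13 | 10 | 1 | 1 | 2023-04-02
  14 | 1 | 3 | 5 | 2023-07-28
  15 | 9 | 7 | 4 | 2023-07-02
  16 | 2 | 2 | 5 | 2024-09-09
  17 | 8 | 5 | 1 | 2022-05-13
SELECT c.id, p.name AS customer, c.order_date, c.quantity FROM orders c JOIN customers p ON c.customer_id = p.id WHERE p.signup_year <= 2023

Execution result:
id | customer | order_date | quantity
1 | Bob Davis | 2024-02-06 | 4
2 | Peter Martinez | 2023-06-09 | 1
3 | Peter Martinez | 2024-11-19 | 5
4 | David Wilson | 2023-10-02 | 1
6 | Carol Jones | 2024-04-15 | 1
7 | Olivia Garcia | 2023-07-18 | 4
8 | Ivy Davis | 2024-11-03 | 2
9 | Peter Martinez | 2022-12-12 | 4
10 | Ivy Davis | 2022-01-17 | 5
11 | Ivy Davis | 2023-09-24 | 3
13 | Bob Davis | 2023-04-02 | 1
14 | Peter Martinez | 2023-07-28 | 5
15 | David Wilson | 2023-07-02 | 4
16 | Olivia Garcia | 2024-09-09 | 5
17 | Ivy Davis | 2022-05-13 | 1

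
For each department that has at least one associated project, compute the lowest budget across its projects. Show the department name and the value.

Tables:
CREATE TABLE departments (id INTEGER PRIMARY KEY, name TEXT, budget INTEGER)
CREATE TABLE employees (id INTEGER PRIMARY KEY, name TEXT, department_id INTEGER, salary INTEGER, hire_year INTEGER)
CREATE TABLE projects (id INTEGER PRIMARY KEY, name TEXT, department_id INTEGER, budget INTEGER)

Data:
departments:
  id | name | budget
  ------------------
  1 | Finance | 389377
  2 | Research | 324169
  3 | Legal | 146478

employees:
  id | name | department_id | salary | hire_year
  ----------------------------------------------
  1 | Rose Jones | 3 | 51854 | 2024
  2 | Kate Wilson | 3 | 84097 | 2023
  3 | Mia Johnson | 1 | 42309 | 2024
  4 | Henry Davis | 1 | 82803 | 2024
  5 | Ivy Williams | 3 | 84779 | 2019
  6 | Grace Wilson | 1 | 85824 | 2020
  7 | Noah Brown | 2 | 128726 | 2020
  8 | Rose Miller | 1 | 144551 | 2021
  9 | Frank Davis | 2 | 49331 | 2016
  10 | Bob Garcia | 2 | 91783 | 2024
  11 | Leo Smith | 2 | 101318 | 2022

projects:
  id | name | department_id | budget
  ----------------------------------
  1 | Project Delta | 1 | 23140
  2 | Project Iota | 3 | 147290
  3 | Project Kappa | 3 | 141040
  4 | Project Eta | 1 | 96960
SELECT p.name, MIN(c.budget) AS min_budget FROM projects c JOIN departments p ON c.department_id = p.id GROUP BY p.id, p.name

Execution result:
name | min_budget
Finance | 23140
Legal | 141040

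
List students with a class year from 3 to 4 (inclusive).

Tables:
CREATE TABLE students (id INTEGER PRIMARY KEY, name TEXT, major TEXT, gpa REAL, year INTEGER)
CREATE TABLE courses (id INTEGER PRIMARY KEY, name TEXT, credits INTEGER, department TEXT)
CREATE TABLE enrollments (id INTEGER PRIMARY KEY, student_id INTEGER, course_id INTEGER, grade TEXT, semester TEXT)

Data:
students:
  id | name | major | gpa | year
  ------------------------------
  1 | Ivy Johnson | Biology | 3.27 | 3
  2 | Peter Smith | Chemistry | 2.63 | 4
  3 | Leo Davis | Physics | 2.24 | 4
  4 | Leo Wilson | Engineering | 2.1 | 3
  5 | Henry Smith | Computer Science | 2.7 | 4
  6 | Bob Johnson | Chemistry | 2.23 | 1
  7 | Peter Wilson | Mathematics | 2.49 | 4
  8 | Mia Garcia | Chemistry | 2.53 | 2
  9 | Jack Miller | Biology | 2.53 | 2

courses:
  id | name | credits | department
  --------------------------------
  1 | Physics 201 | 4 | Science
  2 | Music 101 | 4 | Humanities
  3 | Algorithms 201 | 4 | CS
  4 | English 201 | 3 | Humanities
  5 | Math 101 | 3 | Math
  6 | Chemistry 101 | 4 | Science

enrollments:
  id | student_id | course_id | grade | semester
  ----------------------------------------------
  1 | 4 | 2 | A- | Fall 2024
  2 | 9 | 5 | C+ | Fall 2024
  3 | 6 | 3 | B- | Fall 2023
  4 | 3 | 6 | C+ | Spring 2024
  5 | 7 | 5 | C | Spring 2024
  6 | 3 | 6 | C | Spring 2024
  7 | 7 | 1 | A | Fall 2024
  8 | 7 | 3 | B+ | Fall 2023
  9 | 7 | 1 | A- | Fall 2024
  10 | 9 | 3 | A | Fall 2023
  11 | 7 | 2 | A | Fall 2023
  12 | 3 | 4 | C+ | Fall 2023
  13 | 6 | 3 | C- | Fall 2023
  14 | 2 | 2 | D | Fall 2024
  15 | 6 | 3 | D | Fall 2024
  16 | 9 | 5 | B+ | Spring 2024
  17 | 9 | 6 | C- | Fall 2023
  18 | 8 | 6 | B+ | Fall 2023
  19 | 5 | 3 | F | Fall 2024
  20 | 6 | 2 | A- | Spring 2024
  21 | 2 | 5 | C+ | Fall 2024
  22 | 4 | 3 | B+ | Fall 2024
SELECT name, year FROM students WHERE year BETWEEN 3 AND 4

Execution result:
name | year
Ivy Johnson | 3
Peter Smith | 4
Leo Davis | 4
Leo Wilson | 3
Henry Smith | 4
Peter Wilson | 4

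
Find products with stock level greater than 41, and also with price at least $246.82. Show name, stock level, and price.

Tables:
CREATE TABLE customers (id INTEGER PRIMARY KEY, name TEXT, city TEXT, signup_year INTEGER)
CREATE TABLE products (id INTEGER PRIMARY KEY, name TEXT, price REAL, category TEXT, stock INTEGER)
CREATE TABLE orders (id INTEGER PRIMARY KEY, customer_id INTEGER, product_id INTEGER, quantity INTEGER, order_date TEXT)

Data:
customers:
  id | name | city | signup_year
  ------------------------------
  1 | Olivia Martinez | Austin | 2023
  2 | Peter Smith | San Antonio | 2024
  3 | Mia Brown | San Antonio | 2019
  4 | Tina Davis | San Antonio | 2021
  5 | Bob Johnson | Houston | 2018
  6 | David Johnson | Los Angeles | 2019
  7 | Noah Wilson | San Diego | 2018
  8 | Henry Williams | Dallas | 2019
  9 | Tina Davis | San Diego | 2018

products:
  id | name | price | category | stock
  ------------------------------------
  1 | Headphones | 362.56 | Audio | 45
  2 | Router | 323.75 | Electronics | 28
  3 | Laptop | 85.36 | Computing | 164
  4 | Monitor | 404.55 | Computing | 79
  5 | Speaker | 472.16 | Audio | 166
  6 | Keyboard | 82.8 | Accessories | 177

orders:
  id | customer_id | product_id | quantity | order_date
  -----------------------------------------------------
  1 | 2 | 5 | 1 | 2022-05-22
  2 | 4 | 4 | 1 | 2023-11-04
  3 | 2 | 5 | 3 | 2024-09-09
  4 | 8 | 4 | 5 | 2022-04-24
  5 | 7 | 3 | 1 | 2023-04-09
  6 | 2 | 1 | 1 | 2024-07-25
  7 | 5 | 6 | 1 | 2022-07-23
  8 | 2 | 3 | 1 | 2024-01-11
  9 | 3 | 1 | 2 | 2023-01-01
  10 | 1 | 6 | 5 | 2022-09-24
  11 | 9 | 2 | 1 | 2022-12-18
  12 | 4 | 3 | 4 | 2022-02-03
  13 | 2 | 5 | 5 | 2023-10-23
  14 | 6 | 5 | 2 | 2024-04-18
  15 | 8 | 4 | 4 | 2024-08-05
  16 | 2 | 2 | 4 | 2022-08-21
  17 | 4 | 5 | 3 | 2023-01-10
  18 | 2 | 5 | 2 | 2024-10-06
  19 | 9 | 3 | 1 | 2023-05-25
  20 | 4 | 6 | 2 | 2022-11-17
SELECT name, stock, price FROM products WHERE stock > 41 AND price >= 246.82

Execution result:
name | stock | price
Headphones | 45 | 362.56
Monitor | 79 | 404.55
Speaker | 166 | 472.16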